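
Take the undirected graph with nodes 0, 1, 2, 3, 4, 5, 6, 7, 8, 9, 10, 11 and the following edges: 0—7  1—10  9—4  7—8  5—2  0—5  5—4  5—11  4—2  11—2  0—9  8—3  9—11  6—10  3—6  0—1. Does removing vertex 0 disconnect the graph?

Deleting 0 raises the number of components from 1 to 2, so 0 is a cut vertex.

Yes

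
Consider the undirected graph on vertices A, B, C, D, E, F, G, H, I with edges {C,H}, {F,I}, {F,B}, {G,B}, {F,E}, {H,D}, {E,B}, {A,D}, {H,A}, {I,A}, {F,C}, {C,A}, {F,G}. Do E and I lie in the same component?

Yes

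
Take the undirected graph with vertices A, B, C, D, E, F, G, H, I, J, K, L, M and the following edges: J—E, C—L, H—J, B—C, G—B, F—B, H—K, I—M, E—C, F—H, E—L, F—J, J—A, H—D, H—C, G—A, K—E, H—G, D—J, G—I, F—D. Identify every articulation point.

G, I

Removing G increases the component count from 1 to 2, so G is a cut vertex.
Removing I increases the component count from 1 to 2, so I is a cut vertex.
By contrast removing M leaves 1 component; it is not a cut vertex. No other vertex is a cut vertex either.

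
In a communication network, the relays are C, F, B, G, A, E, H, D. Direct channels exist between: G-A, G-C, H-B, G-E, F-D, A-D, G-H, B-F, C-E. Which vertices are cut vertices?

Removing G increases the component count from 1 to 2, so G is a cut vertex.
By contrast removing C leaves 1 component; it is not a cut vertex. No other vertex is a cut vertex either.

G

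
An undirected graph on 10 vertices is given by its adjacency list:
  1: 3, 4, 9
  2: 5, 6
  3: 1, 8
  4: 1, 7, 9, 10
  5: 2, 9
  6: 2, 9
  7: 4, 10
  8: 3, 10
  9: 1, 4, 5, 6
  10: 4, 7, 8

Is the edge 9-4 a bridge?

No

After removing 9-4, the path 9-1-4 still connects them, so the edge is not a bridge.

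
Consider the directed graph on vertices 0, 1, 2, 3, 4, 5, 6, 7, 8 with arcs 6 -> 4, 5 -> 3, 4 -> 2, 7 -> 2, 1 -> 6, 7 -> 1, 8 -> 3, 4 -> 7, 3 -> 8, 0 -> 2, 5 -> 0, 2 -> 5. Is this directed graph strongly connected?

No

There is no directed path from 8 to 6, so the graph is not strongly connected.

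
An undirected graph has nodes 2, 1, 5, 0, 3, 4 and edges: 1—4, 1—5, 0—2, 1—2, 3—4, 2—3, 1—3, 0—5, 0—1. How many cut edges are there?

0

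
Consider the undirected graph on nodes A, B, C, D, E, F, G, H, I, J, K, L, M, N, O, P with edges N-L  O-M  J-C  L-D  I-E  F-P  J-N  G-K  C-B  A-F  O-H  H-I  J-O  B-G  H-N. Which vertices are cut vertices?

Removing B increases the component count from 2 to 3, so B is a cut vertex.
Removing C increases the component count from 2 to 3, so C is a cut vertex.
Removing F increases the component count from 2 to 3, so F is a cut vertex.
Likewise G, H, I, J, L, N, O are cut vertices.
By contrast removing E leaves 2 components; it is not a cut vertex. No other vertex is a cut vertex either.

B, C, F, G, H, I, J, L, N, O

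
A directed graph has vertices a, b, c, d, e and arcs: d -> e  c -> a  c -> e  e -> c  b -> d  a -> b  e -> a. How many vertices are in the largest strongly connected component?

{a, b, c, d, e} are all mutually reachable — one SCC of size 5.
The largest has 5 vertices.

5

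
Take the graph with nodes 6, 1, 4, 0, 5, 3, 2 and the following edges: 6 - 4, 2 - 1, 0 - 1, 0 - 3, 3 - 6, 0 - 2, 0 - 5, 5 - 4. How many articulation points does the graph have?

1

Removing 0 increases the component count from 1 to 2, so 0 is a cut vertex.
By contrast removing 2 leaves 1 component; it is not a cut vertex. No other vertex is a cut vertex either.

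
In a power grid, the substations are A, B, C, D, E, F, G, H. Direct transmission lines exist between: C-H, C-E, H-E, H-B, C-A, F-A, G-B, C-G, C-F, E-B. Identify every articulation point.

C

Removing C increases the component count from 2 to 3, so C is a cut vertex.
By contrast removing F leaves 2 components; it is not a cut vertex. No other vertex is a cut vertex either.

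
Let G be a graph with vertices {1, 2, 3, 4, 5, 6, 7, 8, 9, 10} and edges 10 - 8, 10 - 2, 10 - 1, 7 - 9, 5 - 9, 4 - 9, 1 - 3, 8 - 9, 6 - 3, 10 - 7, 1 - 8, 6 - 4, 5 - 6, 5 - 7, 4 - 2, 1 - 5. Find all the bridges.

none

The edges on the cycle 10-1-5-6-4-2-10 are not bridges since each lies on that cycle.
Every edge lies on some cycle, so there are no bridges.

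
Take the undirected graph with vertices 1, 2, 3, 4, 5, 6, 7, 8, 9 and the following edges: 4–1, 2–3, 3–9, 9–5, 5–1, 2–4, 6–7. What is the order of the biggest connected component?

6

8 is isolated — a component by itself.
Starting from 6 we can reach 6, 7. That is one component of size 2.
Starting from 1 we can reach 1, 2, 3, 4, 5, 9. That is one component of size 6.
The largest has 6 vertices.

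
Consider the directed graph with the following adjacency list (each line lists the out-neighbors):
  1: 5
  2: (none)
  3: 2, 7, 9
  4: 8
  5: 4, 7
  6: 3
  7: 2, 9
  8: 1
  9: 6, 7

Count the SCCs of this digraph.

{3, 6, 7, 9} are all mutually reachable — one SCC of size 4.
{1, 4, 5, 8} are all mutually reachable — one SCC of size 4.
{2} is an SCC by itself.
That gives 3 strongly connected components.

3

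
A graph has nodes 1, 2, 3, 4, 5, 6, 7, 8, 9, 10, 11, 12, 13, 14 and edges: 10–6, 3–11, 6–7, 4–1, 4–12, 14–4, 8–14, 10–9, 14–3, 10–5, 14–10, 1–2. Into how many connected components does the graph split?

2

13 is isolated — a component by itself.
Starting from 1 we can reach 1, 2, 3, 4, 5, 6, 7, 8, 9, 10, 11, 12, 14. That is one component of size 13.
Total: 2 components.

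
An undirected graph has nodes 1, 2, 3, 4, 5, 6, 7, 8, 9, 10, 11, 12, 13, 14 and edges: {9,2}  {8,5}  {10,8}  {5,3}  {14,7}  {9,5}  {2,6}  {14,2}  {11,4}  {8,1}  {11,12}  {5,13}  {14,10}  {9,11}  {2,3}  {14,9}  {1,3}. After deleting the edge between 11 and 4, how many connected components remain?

Before removal there is 1 component.
11-4 is a bridge — removing it separates 11's side from 4's side.
After removal: 2 components.

2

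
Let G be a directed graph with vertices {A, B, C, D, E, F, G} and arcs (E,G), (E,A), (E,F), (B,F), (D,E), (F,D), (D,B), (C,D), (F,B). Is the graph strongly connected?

No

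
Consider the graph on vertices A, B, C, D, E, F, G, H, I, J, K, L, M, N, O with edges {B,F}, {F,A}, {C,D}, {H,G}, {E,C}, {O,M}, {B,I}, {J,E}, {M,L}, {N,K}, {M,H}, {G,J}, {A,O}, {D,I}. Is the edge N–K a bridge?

Yes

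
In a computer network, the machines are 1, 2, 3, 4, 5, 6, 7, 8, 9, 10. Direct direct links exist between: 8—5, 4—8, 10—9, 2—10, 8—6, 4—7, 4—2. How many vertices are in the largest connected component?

1 is isolated — a component by itself.
3 is isolated — a component by itself.
Starting from 2 we can reach 2, 4, 5, 6, 7, 8, 9, 10. That is one component of size 8.
The largest has 8 vertices.

8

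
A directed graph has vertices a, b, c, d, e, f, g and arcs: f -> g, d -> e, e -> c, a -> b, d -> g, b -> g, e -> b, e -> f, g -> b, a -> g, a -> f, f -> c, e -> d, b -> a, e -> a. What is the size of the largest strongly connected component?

4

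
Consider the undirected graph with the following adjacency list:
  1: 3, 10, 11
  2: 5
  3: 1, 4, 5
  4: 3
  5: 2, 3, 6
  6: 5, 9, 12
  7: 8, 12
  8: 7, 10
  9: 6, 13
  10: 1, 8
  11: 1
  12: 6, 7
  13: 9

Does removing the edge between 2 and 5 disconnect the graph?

Yes

Removing 2-5 leaves no path between 2 and 5: the component count goes from 1 to 2. So it is a bridge.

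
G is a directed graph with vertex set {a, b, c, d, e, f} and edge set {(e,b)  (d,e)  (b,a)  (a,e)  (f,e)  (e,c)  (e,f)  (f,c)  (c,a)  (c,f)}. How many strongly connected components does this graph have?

2

{a, b, c, e, f} are all mutually reachable — one SCC of size 5.
{d} is an SCC by itself.
That gives 2 strongly connected components.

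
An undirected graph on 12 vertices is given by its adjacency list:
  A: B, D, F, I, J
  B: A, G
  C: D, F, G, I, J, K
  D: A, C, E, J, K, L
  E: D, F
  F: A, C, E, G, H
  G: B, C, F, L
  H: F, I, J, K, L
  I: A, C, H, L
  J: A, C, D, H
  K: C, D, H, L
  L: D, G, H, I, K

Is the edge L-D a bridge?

No

After removing L-D, the path L-K-D still connects them, so the edge is not a bridge.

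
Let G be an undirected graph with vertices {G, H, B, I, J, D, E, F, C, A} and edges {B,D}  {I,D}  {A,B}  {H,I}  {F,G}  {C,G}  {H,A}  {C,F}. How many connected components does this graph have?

J is isolated — a component by itself.
E is isolated — a component by itself.
Starting from C we can reach C, F, G. That is one component of size 3.
Starting from A we can reach A, B, D, H, I. That is one component of size 5.
Total: 4 components.

4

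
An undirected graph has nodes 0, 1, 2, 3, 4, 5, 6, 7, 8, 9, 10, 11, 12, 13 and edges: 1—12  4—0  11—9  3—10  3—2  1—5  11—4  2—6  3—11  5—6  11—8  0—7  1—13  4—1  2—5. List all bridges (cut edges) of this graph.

The edges on the cycle 3-11-4-1-5-6-2-3 are not bridges since each lies on that cycle.
But removing 4—0 disconnects 4 from 0; removing 1—13 disconnects 1 from 13; removing 7—0 disconnects 7 from 0; removing 10—3 disconnects 10 from 3 — these are bridges.
In total 7 edges are bridges.

0-4, 0-7, 1-12, 1-13, 10-3, 11-8, 11-9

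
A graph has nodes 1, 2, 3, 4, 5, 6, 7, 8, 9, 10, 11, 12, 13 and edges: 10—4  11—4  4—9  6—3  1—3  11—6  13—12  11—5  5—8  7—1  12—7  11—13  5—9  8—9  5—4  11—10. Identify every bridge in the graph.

none

The edges on the cycle 5-8-9-5 are not bridges since each lies on that cycle.
Every edge lies on some cycle, so there are no bridges.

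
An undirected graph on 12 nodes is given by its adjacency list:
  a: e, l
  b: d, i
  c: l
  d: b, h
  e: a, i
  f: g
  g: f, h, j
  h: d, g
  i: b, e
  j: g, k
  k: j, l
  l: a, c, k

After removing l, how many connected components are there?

2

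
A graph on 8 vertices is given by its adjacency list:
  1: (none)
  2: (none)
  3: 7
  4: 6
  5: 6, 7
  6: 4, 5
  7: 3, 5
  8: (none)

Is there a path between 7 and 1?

The component containing 7 is {3, 4, 5, 6, 7}, and 1 is not in it.

No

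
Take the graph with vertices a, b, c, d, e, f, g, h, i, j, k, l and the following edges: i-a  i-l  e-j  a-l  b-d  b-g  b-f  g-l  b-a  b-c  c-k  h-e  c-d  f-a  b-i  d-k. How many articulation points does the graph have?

2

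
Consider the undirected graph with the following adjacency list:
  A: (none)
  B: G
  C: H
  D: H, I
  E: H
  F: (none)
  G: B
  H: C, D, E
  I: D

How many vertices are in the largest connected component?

5

F is isolated — a component by itself.
A is isolated — a component by itself.
Starting from B we can reach B, G. That is one component of size 2.
Starting from C we can reach C, D, E, H, I. That is one component of size 5.
The largest has 5 vertices.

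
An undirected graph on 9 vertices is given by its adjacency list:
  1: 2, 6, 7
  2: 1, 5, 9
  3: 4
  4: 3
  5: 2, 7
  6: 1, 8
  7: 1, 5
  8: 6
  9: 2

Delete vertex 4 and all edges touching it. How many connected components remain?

With 4 gone, the remaining components are: {3}; {1, 2, 5, 6, 7, 8, 9}.
That is 2 components.

2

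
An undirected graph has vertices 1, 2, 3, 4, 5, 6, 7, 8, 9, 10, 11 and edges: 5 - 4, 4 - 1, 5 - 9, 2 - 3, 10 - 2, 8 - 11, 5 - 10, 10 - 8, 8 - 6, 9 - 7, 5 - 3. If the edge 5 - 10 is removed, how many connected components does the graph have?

1

5 and 10 are still connected via 5-3-2-10, so the component count stays at 1.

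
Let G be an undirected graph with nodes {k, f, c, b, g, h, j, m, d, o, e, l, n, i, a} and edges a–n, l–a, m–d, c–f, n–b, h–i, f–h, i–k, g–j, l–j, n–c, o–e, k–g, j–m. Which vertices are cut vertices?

Removing j increases the component count from 2 to 3, so j is a cut vertex.
Removing m increases the component count from 2 to 3, so m is a cut vertex.
Removing n increases the component count from 2 to 3, so n is a cut vertex.
By contrast removing b leaves 2 components; it is not a cut vertex. No other vertex is a cut vertex either.

j, m, n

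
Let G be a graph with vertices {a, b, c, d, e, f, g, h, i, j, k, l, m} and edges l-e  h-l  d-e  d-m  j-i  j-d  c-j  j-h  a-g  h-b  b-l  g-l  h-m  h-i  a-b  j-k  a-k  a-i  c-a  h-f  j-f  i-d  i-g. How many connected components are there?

Starting from a we can reach a, b, c, d, e, f, g, h, i, j, k, l, m. That is one component of size 13.
Total: 1 component.

1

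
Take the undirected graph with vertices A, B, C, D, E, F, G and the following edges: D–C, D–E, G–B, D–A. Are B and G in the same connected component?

From B we can reach B, G, which includes G.

Yes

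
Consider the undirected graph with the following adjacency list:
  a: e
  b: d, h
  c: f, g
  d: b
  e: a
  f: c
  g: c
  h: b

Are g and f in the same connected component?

From g we can reach c, f, g, which includes f.

Yes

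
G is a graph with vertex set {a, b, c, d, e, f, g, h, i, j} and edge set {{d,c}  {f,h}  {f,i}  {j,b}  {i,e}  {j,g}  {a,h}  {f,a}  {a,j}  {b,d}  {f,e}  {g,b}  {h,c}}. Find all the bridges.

none

The edges on the cycle f-i-e-f are not bridges since each lies on that cycle.
Every edge lies on some cycle, so there are no bridges.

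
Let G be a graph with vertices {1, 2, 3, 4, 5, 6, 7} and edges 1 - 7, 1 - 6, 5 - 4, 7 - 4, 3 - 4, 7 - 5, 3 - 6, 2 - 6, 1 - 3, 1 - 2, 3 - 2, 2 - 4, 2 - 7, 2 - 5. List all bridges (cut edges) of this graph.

none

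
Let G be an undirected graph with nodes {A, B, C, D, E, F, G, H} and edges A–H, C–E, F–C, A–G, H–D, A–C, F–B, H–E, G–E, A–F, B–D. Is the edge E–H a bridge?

No

After removing E–H, the path E-G-A-H still connects them, so the edge is not a bridge.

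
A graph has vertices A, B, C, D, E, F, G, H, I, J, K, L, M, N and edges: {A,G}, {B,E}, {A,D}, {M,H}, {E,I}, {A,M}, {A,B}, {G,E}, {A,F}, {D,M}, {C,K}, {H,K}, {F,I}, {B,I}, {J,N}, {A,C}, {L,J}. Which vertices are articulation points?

A, J

Removing A increases the component count from 2 to 3, so A is a cut vertex.
Removing J increases the component count from 2 to 3, so J is a cut vertex.
By contrast removing K leaves 2 components; it is not a cut vertex. No other vertex is a cut vertex either.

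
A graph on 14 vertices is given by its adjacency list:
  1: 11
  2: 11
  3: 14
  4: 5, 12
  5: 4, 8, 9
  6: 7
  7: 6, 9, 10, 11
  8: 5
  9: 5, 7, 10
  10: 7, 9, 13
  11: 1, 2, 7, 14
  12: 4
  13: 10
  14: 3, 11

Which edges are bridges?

1-11, 10-13, 11-14, 11-2, 11-7, 12-4, 14-3, 4-5, 5-8, 5-9, 6-7

The edges on the cycle 9-10-7-9 are not bridges since each lies on that cycle.
But removing 14-3 disconnects 14 from 3; removing 7-11 disconnects 7 from 11; removing 11-1 disconnects 11 from 1; removing 9-5 disconnects 9 from 5 — these are bridges.
In total 11 edges are bridges.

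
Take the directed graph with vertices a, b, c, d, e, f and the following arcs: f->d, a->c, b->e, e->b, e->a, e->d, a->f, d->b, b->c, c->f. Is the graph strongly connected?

Yes

From d we can reach every vertex (a, b, c, d, e, f), and every vertex can reach d (a, b, c, d, e, f). So the whole graph is one strongly connected component.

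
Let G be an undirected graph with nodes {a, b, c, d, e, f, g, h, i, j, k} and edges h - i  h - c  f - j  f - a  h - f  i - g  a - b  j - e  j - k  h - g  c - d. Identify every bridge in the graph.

The edges on the cycle h-i-g-h are not bridges since each lies on that cycle.
But removing f - j disconnects f from j; removing a - f disconnects a from f; removing j - e disconnects j from e; removing c - h disconnects c from h — these are bridges.
In total 8 edges are bridges.

a-b, a-f, c-d, c-h, e-j, f-h, f-j, j-k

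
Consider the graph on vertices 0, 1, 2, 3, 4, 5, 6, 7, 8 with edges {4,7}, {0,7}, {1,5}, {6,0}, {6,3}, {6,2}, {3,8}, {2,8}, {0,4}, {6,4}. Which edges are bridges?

The edges on the cycle 6-0-7-4-6 are not bridges since each lies on that cycle.
But removing 5—1 disconnects 5 from 1 — this is a bridge.

1-5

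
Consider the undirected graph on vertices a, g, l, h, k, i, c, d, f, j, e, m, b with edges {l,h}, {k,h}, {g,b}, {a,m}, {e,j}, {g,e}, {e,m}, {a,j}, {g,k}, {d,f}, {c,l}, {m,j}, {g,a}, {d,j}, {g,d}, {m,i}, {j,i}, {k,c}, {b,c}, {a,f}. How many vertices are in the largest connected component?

13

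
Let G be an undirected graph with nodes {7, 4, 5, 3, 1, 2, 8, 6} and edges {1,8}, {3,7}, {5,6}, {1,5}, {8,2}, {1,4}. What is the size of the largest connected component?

6

Starting from 3 we can reach 3, 7. That is one component of size 2.
Starting from 1 we can reach 1, 2, 4, 5, 6, 8. That is one component of size 6.
The largest has 6 vertices.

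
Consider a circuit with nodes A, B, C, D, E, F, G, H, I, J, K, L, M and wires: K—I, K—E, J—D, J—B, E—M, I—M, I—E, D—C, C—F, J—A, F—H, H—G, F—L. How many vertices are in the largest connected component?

Starting from E we can reach E, I, K, M. That is one component of size 4.
Starting from A we can reach A, B, C, D, F, G, H, J, L. That is one component of size 9.
The largest has 9 vertices.

9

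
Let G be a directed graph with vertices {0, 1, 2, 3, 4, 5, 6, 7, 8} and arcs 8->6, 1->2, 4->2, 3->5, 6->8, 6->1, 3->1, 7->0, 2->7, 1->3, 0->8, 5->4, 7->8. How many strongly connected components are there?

{0, 1, 2, 3, 4, 5, 6, 7, 8} are all mutually reachable — one SCC of size 9.
That gives 1 strongly connected component.

1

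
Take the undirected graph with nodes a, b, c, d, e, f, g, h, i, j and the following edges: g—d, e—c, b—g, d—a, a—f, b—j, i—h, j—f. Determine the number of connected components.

Starting from c we can reach c, e. That is one component of size 2.
Starting from h we can reach h, i. That is one component of size 2.
Starting from a we can reach a, b, d, f, g, j. That is one component of size 6.
Total: 3 components.

3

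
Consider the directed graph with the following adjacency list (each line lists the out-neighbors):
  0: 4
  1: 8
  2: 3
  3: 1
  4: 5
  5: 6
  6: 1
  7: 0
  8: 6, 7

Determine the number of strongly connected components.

3

{0, 1, 4, 5, 6, 7, 8} are all mutually reachable — one SCC of size 7.
{2} is an SCC by itself.
{3} is an SCC by itself.
That gives 3 strongly connected components.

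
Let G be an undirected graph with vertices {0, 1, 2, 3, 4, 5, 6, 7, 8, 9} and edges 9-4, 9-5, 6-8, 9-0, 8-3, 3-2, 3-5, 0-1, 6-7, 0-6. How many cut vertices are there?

4

Removing 0 increases the component count from 1 to 2, so 0 is a cut vertex.
Removing 3 increases the component count from 1 to 2, so 3 is a cut vertex.
Removing 6 increases the component count from 1 to 2, so 6 is a cut vertex.
Likewise 9 is a cut vertex.
By contrast removing 7 leaves 1 component; it is not a cut vertex. No other vertex is a cut vertex either.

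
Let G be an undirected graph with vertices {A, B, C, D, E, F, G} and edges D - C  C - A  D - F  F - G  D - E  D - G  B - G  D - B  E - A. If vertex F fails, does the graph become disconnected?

No

Deleting F leaves 1 component (was 1) (its neighbors D, G remain connected to each other), so F is not a cut vertex.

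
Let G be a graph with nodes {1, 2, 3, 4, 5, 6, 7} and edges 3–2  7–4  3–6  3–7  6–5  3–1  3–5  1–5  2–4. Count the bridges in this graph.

0

The edges on the cycle 3-1-5-3 are not bridges since each lies on that cycle.
Every edge lies on some cycle, so there are no bridges.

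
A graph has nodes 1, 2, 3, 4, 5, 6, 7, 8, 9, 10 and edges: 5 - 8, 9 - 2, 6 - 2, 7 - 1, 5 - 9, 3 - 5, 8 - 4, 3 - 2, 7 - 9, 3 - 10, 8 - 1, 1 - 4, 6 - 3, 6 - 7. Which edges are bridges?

10-3

The edges on the cycle 8-1-4-8 are not bridges since each lies on that cycle.
But removing 3 - 10 disconnects 3 from 10 — this is a bridge.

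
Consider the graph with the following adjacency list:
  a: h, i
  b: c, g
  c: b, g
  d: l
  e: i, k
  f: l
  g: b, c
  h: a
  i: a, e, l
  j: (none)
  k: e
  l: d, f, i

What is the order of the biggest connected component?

8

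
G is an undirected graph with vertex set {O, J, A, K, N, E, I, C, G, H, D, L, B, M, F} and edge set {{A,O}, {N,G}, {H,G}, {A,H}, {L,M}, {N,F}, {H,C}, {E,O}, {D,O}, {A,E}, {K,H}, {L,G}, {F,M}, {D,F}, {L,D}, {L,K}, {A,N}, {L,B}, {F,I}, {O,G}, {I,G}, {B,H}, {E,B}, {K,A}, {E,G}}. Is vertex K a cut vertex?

Deleting K leaves 2 components (was 2), so K is not a cut vertex.

No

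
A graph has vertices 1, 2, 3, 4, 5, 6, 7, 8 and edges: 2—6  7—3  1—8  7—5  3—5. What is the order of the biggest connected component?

3

4 is isolated — a component by itself.
Starting from 1 we can reach 1, 8. That is one component of size 2.
Starting from 2 we can reach 2, 6. That is one component of size 2.
Starting from 3 we can reach 3, 5, 7. That is one component of size 3.
The largest has 3 vertices.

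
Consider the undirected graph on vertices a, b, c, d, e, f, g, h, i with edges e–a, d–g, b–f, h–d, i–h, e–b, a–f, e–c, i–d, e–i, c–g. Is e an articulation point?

Yes

Deleting e raises the number of components from 1 to 2, so e is a cut vertex.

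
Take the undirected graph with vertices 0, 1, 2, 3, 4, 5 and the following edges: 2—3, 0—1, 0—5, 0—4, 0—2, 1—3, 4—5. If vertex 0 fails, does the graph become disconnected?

Deleting 0 raises the number of components from 1 to 2, so 0 is a cut vertex.

Yes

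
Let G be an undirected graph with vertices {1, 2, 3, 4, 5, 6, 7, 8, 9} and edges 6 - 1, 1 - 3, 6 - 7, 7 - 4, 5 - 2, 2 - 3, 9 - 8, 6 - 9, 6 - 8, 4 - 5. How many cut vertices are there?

Removing 6 increases the component count from 1 to 2, so 6 is a cut vertex.
By contrast removing 2 leaves 1 component; it is not a cut vertex. No other vertex is a cut vertex either.

1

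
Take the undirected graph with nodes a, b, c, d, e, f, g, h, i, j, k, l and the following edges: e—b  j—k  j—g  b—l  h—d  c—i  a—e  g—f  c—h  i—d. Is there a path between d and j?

The component containing d is {c, d, h, i}, and j is not in it.

No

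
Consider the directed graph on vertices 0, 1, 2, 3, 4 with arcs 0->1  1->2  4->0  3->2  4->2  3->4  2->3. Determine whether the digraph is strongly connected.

From 1 we can reach every vertex (0, 1, 2, 3, 4), and every vertex can reach 1 (0, 1, 2, 3, 4). So the whole graph is one strongly connected component.

Yes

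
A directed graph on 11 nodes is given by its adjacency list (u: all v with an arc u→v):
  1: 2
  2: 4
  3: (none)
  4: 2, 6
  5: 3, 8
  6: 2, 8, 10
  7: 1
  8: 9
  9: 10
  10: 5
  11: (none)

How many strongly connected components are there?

6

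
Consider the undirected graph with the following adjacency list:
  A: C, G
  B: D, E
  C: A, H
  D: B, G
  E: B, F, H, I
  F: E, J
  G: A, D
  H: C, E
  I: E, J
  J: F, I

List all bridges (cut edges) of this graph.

none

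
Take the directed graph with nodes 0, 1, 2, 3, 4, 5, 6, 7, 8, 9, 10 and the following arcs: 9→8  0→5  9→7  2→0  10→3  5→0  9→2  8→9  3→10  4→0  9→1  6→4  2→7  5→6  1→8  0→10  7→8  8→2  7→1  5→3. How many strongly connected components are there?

3

{1, 2, 7, 8, 9} are all mutually reachable — one SCC of size 5.
{0, 4, 5, 6} are all mutually reachable — one SCC of size 4.
{3, 10} are all mutually reachable — one SCC of size 2.
That gives 3 strongly connected components.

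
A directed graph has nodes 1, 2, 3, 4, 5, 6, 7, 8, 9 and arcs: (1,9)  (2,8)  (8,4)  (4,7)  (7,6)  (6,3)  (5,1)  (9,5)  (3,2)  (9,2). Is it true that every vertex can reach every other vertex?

There is no directed path from 4 to 5, so the graph is not strongly connected.

No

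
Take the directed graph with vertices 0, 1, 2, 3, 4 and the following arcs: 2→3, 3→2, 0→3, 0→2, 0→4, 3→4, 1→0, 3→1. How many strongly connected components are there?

2

{0, 1, 2, 3} are all mutually reachable — one SCC of size 4.
{4} is an SCC by itself.
That gives 2 strongly connected components.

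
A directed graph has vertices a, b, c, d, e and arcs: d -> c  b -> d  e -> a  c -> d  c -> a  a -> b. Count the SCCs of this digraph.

{a, b, c, d} are all mutually reachable — one SCC of size 4.
{e} is an SCC by itself.
That gives 2 strongly connected components.

2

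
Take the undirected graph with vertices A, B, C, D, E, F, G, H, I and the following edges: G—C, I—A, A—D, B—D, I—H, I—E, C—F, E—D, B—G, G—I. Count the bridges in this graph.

The edges on the cycle B-G-I-E-D-B are not bridges since each lies on that cycle.
But removing I—H disconnects I from H; removing F—C disconnects F from C; removing G—C disconnects G from C — these are bridges.
That makes 3 bridges.

3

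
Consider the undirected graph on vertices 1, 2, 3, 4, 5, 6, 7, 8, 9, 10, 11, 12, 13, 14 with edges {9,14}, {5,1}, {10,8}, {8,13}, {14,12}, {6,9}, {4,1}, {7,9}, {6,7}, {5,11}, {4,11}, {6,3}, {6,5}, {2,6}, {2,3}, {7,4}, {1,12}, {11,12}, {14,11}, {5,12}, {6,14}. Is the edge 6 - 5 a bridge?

After removing 6 - 5, the path 6-14-12-5 still connects them, so the edge is not a bridge.

No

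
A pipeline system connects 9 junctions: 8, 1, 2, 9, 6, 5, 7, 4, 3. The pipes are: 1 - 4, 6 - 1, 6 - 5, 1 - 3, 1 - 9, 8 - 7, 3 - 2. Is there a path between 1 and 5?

Yes

From 1 we can reach 1, 2, 3, 4, 5, 6, 9, which includes 5.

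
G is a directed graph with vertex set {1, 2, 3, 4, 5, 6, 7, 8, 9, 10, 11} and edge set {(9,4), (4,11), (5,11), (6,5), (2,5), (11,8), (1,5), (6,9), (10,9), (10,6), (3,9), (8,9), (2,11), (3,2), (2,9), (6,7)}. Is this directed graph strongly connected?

There is no directed path from 11 to 10, so the graph is not strongly connected.

No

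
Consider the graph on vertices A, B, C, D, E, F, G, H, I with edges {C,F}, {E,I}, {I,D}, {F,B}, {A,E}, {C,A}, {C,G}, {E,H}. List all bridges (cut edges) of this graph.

A-C, A-E, B-F, C-F, C-G, D-I, E-H, E-I

removing F—C disconnects F from C; removing F—B disconnects F from B; removing A—C disconnects A from C; removing A—E disconnects A from E — these are bridges.
In total 8 edges are bridges.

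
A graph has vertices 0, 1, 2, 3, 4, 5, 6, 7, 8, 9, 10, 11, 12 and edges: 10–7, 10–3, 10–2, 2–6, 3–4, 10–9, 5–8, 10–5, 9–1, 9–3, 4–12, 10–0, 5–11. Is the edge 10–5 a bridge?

Yes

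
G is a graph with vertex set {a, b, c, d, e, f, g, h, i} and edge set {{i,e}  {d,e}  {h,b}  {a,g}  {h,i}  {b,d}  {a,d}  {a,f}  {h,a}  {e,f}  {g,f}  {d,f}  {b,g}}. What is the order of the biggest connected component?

8

c is isolated — a component by itself.
Starting from a we can reach a, b, d, e, f, g, h, i. That is one component of size 8.
The largest has 8 vertices.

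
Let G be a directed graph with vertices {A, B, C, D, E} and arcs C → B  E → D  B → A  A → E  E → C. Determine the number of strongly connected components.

2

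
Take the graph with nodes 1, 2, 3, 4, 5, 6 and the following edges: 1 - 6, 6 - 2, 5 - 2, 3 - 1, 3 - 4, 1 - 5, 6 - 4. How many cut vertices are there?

0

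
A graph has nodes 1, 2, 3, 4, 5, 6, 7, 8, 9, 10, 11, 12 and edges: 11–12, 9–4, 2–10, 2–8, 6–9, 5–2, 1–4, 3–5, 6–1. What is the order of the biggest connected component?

5

7 is isolated — a component by itself.
Starting from 11 we can reach 11, 12. That is one component of size 2.
Starting from 1 we can reach 1, 4, 6, 9. That is one component of size 4.
Starting from 2 we can reach 2, 3, 5, 8, 10. That is one component of size 5.
The largest has 5 vertices.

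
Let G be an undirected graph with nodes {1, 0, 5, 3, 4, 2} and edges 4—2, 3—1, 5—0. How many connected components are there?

3

Starting from 0 we can reach 0, 5. That is one component of size 2.
Starting from 2 we can reach 2, 4. That is one component of size 2.
Starting from 1 we can reach 1, 3. That is one component of size 2.
Total: 3 components.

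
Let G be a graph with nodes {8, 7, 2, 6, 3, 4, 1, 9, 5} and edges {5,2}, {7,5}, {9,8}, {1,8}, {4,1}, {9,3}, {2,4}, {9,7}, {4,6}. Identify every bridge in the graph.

The edges on the cycle 9-7-5-2-4-1-8-9 are not bridges since each lies on that cycle.
But removing 9—3 disconnects 9 from 3; removing 4—6 disconnects 4 from 6 — these are bridges.

3-9, 4-6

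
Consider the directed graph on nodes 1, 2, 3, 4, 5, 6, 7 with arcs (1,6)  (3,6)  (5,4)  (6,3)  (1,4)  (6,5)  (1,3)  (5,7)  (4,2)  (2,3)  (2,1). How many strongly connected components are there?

{1, 2, 3, 4, 5, 6} are all mutually reachable — one SCC of size 6.
{7} is an SCC by itself.
That gives 2 strongly connected components.

2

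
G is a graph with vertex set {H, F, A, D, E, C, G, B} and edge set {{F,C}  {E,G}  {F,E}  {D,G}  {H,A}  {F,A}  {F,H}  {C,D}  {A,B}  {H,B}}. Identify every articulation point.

Removing F increases the component count from 1 to 2, so F is a cut vertex.
By contrast removing E leaves 1 component; it is not a cut vertex. No other vertex is a cut vertex either.

F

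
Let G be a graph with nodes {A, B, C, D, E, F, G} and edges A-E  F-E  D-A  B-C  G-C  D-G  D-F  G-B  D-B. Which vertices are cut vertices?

Removing D increases the component count from 1 to 2, so D is a cut vertex.
By contrast removing F leaves 1 component; it is not a cut vertex. No other vertex is a cut vertex either.

D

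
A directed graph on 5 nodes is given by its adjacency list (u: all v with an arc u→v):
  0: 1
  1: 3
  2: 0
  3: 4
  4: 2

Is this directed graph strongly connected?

From 1 we can reach every vertex (0, 1, 2, 3, 4), and every vertex can reach 1 (0, 1, 2, 3, 4). So the whole graph is one strongly connected component.

Yes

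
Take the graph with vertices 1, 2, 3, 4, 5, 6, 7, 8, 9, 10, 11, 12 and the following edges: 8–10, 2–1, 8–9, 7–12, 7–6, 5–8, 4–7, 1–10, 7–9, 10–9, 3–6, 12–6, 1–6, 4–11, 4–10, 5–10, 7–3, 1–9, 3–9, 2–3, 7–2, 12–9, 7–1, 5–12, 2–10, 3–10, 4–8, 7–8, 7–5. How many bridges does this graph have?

The edges on the cycle 7-2-1-7 are not bridges since each lies on that cycle.
But removing 4–11 disconnects 4 from 11 — this is a bridge.

1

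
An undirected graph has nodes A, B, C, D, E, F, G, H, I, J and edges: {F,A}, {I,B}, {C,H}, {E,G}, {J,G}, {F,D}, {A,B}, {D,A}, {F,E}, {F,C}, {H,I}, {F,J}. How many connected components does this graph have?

Starting from A we can reach A, B, C, D, E, F, G, H, I, J. That is one component of size 10.
Total: 1 component.

1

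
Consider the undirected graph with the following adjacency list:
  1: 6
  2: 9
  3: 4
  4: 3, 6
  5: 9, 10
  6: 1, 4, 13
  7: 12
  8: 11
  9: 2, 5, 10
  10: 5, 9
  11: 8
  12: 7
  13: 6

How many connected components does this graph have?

4

Starting from 8 we can reach 8, 11. That is one component of size 2.
Starting from 7 we can reach 7, 12. That is one component of size 2.
Starting from 2 we can reach 2, 5, 9, 10. That is one component of size 4.
Starting from 1 we can reach 1, 3, 4, 6, 13. That is one component of size 5.
Total: 4 components.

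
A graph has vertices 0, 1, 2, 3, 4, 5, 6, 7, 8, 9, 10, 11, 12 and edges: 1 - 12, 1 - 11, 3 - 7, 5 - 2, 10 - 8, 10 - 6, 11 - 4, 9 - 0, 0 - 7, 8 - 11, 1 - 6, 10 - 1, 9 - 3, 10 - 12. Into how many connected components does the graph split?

Starting from 2 we can reach 2, 5. That is one component of size 2.
Starting from 0 we can reach 0, 3, 7, 9. That is one component of size 4.
Starting from 1 we can reach 1, 4, 6, 8, 10, 11, 12. That is one component of size 7.
Total: 3 components.

3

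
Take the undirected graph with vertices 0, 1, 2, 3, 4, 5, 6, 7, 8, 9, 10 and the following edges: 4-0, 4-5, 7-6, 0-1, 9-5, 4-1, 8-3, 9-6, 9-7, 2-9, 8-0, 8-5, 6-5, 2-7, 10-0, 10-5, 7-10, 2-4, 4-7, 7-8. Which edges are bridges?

The edges on the cycle 2-4-1-0-8-7-9-2 are not bridges since each lies on that cycle.
But removing 3-8 disconnects 3 from 8 — this is a bridge.

3-8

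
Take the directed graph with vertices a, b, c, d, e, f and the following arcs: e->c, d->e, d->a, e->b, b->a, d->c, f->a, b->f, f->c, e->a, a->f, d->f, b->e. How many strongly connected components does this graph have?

4

{b, e} are all mutually reachable — one SCC of size 2.
{a, f} are all mutually reachable — one SCC of size 2.
{c} is an SCC by itself.
{d} is an SCC by itself.
That gives 4 strongly connected components.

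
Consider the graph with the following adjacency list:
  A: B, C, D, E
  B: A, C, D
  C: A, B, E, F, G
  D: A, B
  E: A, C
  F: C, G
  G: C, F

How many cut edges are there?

0

The edges on the cycle C-G-F-C are not bridges since each lies on that cycle.
Every edge lies on some cycle, so there are no bridges.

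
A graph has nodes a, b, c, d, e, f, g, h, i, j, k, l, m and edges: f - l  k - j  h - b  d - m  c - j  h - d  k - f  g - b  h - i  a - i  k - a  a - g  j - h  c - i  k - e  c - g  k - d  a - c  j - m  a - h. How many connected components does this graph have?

Starting from a we can reach a, b, c, d, e, f, g, h, i, j, k, l, m. That is one component of size 13.
Total: 1 component.

1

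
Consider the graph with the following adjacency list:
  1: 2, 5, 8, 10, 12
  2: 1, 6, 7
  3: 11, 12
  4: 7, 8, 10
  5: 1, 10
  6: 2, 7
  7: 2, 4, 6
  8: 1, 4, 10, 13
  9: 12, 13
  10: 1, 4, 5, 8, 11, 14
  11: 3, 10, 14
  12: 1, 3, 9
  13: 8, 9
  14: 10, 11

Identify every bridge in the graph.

The edges on the cycle 1-8-4-7-2-1 are not bridges since each lies on that cycle.
Every edge lies on some cycle, so there are no bridges.

none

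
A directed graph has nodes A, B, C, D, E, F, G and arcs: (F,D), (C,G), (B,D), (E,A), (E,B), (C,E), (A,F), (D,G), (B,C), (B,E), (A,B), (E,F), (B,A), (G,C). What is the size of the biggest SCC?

7

{A, B, C, D, E, F, G} are all mutually reachable — one SCC of size 7.
The largest has 7 vertices.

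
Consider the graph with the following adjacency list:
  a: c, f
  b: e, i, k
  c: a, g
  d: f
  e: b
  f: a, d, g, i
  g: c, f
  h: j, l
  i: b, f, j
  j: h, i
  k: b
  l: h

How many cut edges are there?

8

The edges on the cycle f-a-c-g-f are not bridges since each lies on that cycle.
But removing j-h disconnects j from h; removing d-f disconnects d from f; removing b-e disconnects b from e; removing i-f disconnects i from f — these are bridges.
In total 8 edges are bridges.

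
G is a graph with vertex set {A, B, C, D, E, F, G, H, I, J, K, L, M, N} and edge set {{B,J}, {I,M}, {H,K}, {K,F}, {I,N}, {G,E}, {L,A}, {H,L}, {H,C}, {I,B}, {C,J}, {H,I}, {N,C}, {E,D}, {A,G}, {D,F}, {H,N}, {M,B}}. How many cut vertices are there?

1

Removing H increases the component count from 1 to 2, so H is a cut vertex.
By contrast removing G leaves 1 component; it is not a cut vertex. No other vertex is a cut vertex either.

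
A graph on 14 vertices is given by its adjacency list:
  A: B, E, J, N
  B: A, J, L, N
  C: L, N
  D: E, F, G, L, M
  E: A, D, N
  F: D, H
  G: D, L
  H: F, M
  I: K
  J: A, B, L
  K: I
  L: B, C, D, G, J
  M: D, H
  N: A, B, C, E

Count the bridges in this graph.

1

The edges on the cycle D-G-L-D are not bridges since each lies on that cycle.
But removing I-K disconnects I from K — this is a bridge.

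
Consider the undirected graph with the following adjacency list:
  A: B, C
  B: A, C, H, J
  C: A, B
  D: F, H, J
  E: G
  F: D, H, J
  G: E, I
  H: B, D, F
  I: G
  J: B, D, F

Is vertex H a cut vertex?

No

Deleting H leaves 2 components (was 2), so H is not a cut vertex.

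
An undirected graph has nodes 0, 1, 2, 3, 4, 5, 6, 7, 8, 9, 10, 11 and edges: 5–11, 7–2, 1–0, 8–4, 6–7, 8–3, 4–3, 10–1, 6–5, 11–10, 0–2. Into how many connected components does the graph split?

3

9 is isolated — a component by itself.
Starting from 3 we can reach 3, 4, 8. That is one component of size 3.
Starting from 0 we can reach 0, 1, 2, 5, 6, 7, 10, 11. That is one component of size 8.
Total: 3 components.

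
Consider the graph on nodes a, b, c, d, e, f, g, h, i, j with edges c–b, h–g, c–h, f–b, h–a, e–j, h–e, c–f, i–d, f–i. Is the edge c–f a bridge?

No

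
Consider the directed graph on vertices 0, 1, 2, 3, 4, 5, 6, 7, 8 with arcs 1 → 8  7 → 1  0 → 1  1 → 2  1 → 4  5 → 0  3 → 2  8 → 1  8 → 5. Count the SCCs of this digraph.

6

{0, 1, 5, 8} are all mutually reachable — one SCC of size 4.
{2} is an SCC by itself.
{4} is an SCC by itself.
{3} is an SCC by itself.
{7} is an SCC by itself.
(and 1 more singleton SCC)
That gives 6 strongly connected components.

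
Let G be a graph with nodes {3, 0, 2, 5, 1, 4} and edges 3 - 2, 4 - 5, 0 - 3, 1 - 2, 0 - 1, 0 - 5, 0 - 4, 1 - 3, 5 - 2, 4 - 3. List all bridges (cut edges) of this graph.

The edges on the cycle 0-1-2-3-4-0 are not bridges since each lies on that cycle.
Every edge lies on some cycle, so there are no bridges.

none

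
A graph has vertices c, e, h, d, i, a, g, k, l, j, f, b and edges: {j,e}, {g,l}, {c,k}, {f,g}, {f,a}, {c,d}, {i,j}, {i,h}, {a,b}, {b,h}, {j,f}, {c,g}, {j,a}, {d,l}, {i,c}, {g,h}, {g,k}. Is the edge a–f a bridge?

No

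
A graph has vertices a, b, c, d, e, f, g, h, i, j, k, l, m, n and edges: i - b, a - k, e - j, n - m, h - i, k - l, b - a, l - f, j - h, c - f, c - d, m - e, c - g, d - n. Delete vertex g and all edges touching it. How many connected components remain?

1

With g gone, the remaining components are: {a, b, c, d, e, f, h, i, j, k, l, m, n}.
That is 1 component.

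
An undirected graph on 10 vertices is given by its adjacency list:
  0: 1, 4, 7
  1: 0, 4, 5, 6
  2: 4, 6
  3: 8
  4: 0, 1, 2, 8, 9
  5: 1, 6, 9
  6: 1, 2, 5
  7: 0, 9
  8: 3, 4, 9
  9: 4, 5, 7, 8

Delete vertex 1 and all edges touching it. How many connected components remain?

With 1 gone, the remaining components are: {0, 2, 3, 4, 5, 6, 7, 8, 9}.
That is 1 component.

1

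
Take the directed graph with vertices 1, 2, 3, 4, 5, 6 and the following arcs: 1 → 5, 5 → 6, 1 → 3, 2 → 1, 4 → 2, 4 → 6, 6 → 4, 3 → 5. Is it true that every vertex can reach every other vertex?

From 1 we can reach every vertex (1, 2, 3, 4, 5, 6), and every vertex can reach 1 (1, 2, 3, 4, 5, 6). So the whole graph is one strongly connected component.

Yes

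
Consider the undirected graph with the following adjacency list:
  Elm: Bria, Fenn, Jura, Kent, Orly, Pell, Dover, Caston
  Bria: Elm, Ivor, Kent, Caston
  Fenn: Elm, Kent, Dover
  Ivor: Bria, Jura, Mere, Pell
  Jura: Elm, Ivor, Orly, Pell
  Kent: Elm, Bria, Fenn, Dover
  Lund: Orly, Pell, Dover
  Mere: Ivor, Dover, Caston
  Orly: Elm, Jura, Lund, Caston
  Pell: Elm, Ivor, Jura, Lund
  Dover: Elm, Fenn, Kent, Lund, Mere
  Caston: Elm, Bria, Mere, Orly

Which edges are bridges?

none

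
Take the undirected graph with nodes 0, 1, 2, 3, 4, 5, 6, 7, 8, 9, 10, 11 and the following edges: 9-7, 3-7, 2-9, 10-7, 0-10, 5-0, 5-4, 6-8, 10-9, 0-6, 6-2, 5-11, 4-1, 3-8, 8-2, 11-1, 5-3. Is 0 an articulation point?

Deleting 0 leaves 1 component (was 1) (its neighbors 5, 6, 10 remain connected to each other), so 0 is not a cut vertex.

No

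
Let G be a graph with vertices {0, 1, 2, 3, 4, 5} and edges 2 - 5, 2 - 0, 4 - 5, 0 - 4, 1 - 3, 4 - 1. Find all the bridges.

The edges on the cycle 2-0-4-5-2 are not bridges since each lies on that cycle.
But removing 1 - 3 disconnects 1 from 3; removing 4 - 1 disconnects 4 from 1 — these are bridges.

1-3, 1-4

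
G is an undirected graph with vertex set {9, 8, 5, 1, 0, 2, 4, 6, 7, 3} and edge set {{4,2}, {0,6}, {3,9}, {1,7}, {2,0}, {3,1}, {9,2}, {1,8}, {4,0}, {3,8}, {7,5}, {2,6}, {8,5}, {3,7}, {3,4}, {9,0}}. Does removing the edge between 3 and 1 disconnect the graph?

No

After removing 3–1, the path 3-7-1 still connects them, so the edge is not a bridge.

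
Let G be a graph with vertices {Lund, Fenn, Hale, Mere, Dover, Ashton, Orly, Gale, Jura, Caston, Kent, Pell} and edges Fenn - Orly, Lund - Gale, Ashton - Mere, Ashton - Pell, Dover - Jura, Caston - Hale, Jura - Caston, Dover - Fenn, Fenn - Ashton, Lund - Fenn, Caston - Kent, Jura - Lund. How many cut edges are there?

8

The edges on the cycle Dover-Jura-Lund-Fenn-Dover are not bridges since each lies on that cycle.
But removing Hale - Caston disconnects Hale from Caston; removing Pell - Ashton disconnects Pell from Ashton; removing Kent - Caston disconnects Kent from Caston; removing Lund - Gale disconnects Lund from Gale — these are bridges.
In total 8 edges are bridges.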